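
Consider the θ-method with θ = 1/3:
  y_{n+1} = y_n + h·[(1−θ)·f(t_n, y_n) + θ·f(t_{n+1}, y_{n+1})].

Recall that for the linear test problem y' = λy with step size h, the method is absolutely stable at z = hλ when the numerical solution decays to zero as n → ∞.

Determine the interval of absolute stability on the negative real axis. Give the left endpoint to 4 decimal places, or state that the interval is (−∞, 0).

(-6.0000, 0).

Test eqn y'=λy, z=hλ:
  y_{n+1} = y_n + z·[2/3·y_n + 1/3·y_{n+1}] ⇒ (1 − 1/3z)y_{n+1} = (1 + 2/3z)y_n
  ⇒ R(z) = (1 + 2/3z)/(1 − 1/3z).

Boundary: |R(x)|=1, x<0.
x=-0.7: |R|=0.4324
R=−1: 1+2/3x = −1+1/3x ⇒ -1/3x=2 ⇒ x=2/(-1/3)=-6.0000
Confirm numerically:
  x=-3.582: |R|=0.63263 <1
  x=-3.350: |R|=0.58268 <1
  x=-2.981: |R|=0.49523 <1
  x=-2.890: |R|=0.47199 <1
  x=-6.584: |R|=1.06093 >1
  x=-6.406: |R|=1.04316 >1
  x=-6.243: |R|=1.02629 >1
Interval (-6.0000, 0).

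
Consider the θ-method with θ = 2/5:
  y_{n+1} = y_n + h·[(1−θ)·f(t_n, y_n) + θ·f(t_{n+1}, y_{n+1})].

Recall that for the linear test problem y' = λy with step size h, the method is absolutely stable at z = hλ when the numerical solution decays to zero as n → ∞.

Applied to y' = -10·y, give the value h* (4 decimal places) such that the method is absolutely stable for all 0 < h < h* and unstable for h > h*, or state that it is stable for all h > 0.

(-10.0000,0); λ=-10 ⇒ h* = (10)/10 = 1.0000.

With y'=λy (z=hλ):
  y_{n+1} = y_n + z·[3/5·y_n + 2/5·y_{n+1}] ⇒ (1 − 2/5z)y_{n+1} = (1 + 3/5z)y_n
  ⇒ R(z) = (1 + 3/5z)/(1 − 2/5z).

Solve |R(x)|<1 on ℝ⁻.
x=-1.79: |R|=0.0431
R=−1: 1+3/5x = −1+2/5x ⇒ -1/5x=2 ⇒ x=2/(-1/5)=-10.0000
Confirm numerically:
  x=-9.417: |R|=0.97554 <1
  x=-9.416: |R|=0.97550 <1
  x=-7.490: |R|=0.87437 <1
  x=-6.863: |R|=0.83248 <1
  x=-10.593: |R|=1.02265 >1
  x=-10.439: |R|=1.01696 >1
Stable set (-10.0000, 0).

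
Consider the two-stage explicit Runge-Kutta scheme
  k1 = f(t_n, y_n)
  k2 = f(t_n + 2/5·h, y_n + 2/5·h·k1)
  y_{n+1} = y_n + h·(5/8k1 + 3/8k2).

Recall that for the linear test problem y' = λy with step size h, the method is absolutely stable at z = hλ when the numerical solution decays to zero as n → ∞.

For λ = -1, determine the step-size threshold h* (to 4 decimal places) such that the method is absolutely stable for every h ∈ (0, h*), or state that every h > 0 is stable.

(-6.6667,0); λ=-1 ⇒ h* = (20/3)/1 = 6.6667.

Test eqn y'=λy, z=hλ:
  k1=λy_n ⇒ h·k1=z·y_n;  k2=λ(1+2/5z)y_n ⇒ h·k2=z(1+2/5z)y_n
  y_{n+1}/y_n = 1 + 5/8z + 3/8z(1+2/5z) = 1 + z + 3/20z²
  R(z) = 1 + z + 3/20z².

Find x<0 with |R(x)|<1.
x=-0.44: |R|=0.5890
R=1: x+3/20x²=0 ⇒ x=−20/3=-6.6667; min R=1−1/(4·3/20)=-0.6667>−1
Confirm numerically:
  x=-4.270: |R|=0.53507 <1
  x=-3.361: |R|=0.66655 <1
  x=-2.711: |R|=0.60857 <1
  x=-7.255: |R|=1.64025 >1
  x=-7.037: |R|=1.39091 >1
  x=-6.828: |R|=1.16524 >1
Stable set (-6.6667, 0).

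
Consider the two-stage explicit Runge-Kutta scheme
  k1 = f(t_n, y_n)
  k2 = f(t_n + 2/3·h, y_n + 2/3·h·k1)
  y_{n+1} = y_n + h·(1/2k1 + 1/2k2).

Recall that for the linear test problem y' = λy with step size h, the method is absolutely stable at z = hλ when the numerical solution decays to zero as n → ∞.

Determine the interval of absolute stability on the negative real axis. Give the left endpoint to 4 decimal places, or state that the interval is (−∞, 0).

(-3.0000, 0).

With y'=λy (z=hλ):
  k1=λy_n ⇒ h·k1=z·y_n;  k2=λ(1+2/3z)y_n ⇒ h·k2=z(1+2/3z)y_n
  y_{n+1}/y_n = 1 + 1/2z + 1/2z(1+2/3z) = 1 + z + 1/3z²
  so R(z) = 1 + z + 1/3z².

Solve |R(x)|<1 on ℝ⁻.
x=-1.23: |R|=0.2743
R=1: x+1/3x²=0 ⇒ x=−3=-3.0000; min R=1−1/(4·1/3)=0.2500>−1
Confirm numerically:
  x=-2.557: |R|=0.62242 <1
  x=-2.356: |R|=0.49425 <1
  x=-2.276: |R|=0.45073 <1
  x=-2.012: |R|=0.33738 <1
  x=-3.253: |R|=1.27434 >1
  x=-3.111: |R|=1.11511 >1
So |R|<1 on (-3.0000, 0).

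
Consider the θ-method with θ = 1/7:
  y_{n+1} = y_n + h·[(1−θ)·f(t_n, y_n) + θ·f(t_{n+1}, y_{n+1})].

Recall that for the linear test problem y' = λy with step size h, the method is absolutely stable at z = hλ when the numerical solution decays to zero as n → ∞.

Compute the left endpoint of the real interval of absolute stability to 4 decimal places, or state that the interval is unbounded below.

On y'=λy, z=hλ:
  y_{n+1} = y_n + z·[6/7·y_n + 1/7·y_{n+1}] ⇒ (1 − 1/7z)y_{n+1} = (1 + 6/7z)y_n
  so R(z) = (1 + 6/7z)/(1 − 1/7z).

Boundary: |R(x)|=1, x<0.
x=-0.34: |R|=0.6757
R=−1: 1+6/7x = −1+1/7x ⇒ -5/7x=2 ⇒ x=2/(-5/7)=-2.8000
Confirm numerically:
  x=-2.728: |R|=0.96299 <1
  x=-1.794: |R|=0.42802 <1
  x=-1.131: |R|=0.02632 <1
  x=-3.241: |R|=1.21531 >1
  x=-3.062: |R|=1.13019 >1
Stable set (-2.8000, 0).

z* = -2.8000.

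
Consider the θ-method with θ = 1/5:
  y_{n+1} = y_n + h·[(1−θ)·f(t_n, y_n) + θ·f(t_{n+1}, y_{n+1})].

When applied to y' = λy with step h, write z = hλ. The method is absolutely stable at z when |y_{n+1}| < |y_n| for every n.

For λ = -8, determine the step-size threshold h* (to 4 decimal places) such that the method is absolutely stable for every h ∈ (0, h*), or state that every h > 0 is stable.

Set f=λy, z=hλ:
  y_{n+1} = y_n + z·[4/5·y_n + 1/5·y_{n+1}] ⇒ (1 − 1/5z)y_{n+1} = (1 + 4/5z)y_n
  R(z) = (1 + 4/5z)/(1 − 1/5z).

Boundary: |R(x)|=1, x<0.
x=-0.64: |R|=0.4326
R=−1: 1+4/5x = −1+1/5x ⇒ -3/5x=2 ⇒ x=2/(-3/5)=-3.3333
Confirm numerically:
  x=-3.236: |R|=0.96455 <1
  x=-2.205: |R|=0.53019 <1
  x=-2.187: |R|=0.52150 <1
  x=-1.665: |R|=0.24906 <1
  x=-3.717: |R|=1.13204 >1
  x=-3.600: |R|=1.09302 >1
Stable set (-3.3333, 0).

(-3.3333,0); λ=-8 ⇒ h* = (10/3)/8 = 0.4167.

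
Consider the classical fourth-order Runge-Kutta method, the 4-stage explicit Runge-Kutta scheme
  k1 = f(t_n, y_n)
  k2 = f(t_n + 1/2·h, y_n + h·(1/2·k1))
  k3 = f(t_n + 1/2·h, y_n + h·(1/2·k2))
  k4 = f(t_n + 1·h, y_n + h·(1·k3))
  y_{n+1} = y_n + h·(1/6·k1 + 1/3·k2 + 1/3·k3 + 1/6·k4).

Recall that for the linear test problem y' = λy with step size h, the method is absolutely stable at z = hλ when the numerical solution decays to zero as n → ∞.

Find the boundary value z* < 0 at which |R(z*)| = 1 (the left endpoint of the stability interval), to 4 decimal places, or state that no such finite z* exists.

On y'=λy, z=hλ:
  order 4, 4-stage ⇒ R(z)=1+z+z^2/2+z^3/6+z^4/24
  (e.g. R(-0.31)=0.73347, |R|=0.73347)

Need |R(x)|<1, x<0.
x=-0.31: |R|=0.7335
|R(-2.04)|=0.3475 |R(-2.02)|=0.3402 |R(-1.86)|=0.2960
Bisect:
  x_lo=-3.1336 |R|=1.6654  x_hi=-0.1531 |R|=0.8581
  mid=-1.64336 |R|=0.27116 →hi
  mid=-2.38850 |R|=0.54902 →hi
  mid=-2.76107 |R|=0.96408 →hi
  mid=-2.94735 |R|=1.27312 →lo
  mid=-2.85421 |R|=1.10897 →lo
  mid=-2.80764 |R|=1.03421 →lo
  mid=-2.78435 |R|=0.99858 →hi
  ...
  [-2.78544,-2.78526] ⇒ x*=-2.7853
Interval (-2.7853, 0).

z* = -2.7853.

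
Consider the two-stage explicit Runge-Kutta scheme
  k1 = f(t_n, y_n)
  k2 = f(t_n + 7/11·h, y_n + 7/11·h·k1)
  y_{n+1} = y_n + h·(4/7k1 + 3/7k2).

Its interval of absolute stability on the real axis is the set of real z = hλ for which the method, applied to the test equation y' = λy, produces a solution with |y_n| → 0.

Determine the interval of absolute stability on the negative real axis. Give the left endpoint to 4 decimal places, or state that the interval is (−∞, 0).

z∈(-3.6667,0).

On y'=λy, z=hλ:
  k1=λy_n ⇒ h·k1=z·y_n;  k2=λ(1+7/11z)y_n ⇒ h·k2=z(1+7/11z)y_n
  y_{n+1}/y_n = 1 + 4/7z + 3/7z(1+7/11z) = 1 + z + 3/11z²
  ⇒ R(z) = 1 + z + 3/11z².

Solve |R(x)|<1 on ℝ⁻.
x=-1.37: |R|=0.1419
R=1: x+3/11x²=0 ⇒ x=−11/3=-3.6667; min R=1−1/(4·3/11)=0.0833>−1
Confirm numerically:
  x=-2.207: |R|=0.12141 <1
  x=-2.164: |R|=0.11315 <1
  x=-1.501: |R|=0.11345 <1
  x=-4.139: |R|=1.53318 >1
  x=-4.034: |R|=1.40413 >1
  x=-3.937: |R|=1.29026 >1
So |R|<1 on (-3.6667, 0).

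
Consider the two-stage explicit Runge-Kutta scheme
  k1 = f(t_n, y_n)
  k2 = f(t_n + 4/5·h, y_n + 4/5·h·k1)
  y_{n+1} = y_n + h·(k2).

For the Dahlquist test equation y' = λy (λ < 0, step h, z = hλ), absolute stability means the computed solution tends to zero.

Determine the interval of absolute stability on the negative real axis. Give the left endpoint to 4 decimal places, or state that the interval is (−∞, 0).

Test eqn y'=λy, z=hλ:
  k1=λy_n ⇒ h·k1=z·y_n;  k2=λ(1+4/5z)y_n ⇒ h·k2=z(1+4/5z)y_n
  y_{n+1}/y_n = 1 + z(1+4/5z) = 1 + z + 4/5z²
  ⇒ R(z) = 1 + z + 4/5z².

Find x<0 with |R(x)|<1.
x=-1.74: |R|=1.6821
R=1: x+4/5x²=0 ⇒ x=−5/4=-1.2500; min R=1−1/(4·4/5)=0.6875>−1
Confirm numerically:
  x=-1.220: |R|=0.97072 <1
  x=-1.094: |R|=0.86347 <1
  x=-0.504: |R|=0.69921 <1
  x=-1.628: |R|=1.49231 >1
  x=-1.529: |R|=1.34127 >1
Interval (-1.2500, 0).

z∈(-1.2500,0).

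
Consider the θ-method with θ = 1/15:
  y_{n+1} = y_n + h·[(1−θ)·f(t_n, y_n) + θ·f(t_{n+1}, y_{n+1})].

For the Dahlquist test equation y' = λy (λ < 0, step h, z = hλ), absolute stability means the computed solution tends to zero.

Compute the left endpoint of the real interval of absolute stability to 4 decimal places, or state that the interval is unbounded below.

With y'=λy (z=hλ):
  y_{n+1} = y_n + z·[14/15·y_n + 1/15·y_{n+1}] ⇒ (1 − 1/15z)y_{n+1} = (1 + 14/15z)y_n
  so R(z) = (1 + 14/15z)/(1 − 1/15z).

Find x<0 with |R(x)|<1.
x=-1.53: |R|=0.3884
R=−1: 1+14/15x = −1+1/15x ⇒ -13/15x=2 ⇒ x=2/(-13/15)=-2.3077
Confirm numerically:
  x=-1.734: |R|=0.55432 <1
  x=-1.725: |R|=0.54709 <1
  x=-1.391: |R|=0.27295 <1
  x=-0.947: |R|=0.10924 <1
  x=-2.671: |R|=1.26727 >1
  x=-2.507: |R|=1.14800 >1
Stable set (-2.3077, 0).

z* = -2.3077.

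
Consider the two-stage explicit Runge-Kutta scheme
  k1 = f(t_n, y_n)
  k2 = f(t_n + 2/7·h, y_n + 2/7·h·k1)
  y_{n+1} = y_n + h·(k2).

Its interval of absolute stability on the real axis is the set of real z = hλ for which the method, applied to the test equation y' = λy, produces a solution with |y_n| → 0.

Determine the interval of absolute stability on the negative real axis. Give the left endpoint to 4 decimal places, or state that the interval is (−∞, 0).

Test eqn y'=λy, z=hλ:
  k1=λy_n ⇒ h·k1=z·y_n;  k2=λ(1+2/7z)y_n ⇒ h·k2=z(1+2/7z)y_n
  y_{n+1}/y_n = 1 + z(1+2/7z) = 1 + z + 2/7z²
  so R(z) = 1 + z + 2/7z².

Need |R(x)|<1, x<0.
x=-1.33: |R|=0.1754
R=1: x+2/7x²=0 ⇒ x=−7/2=-3.5000; min R=1−1/(4·2/7)=0.1250>−1
Confirm numerically:
  x=-3.070: |R|=0.62283 <1
  x=-2.444: |R|=0.26261 <1
  x=-1.861: |R|=0.12852 <1
  x=-3.964: |R|=1.52551 >1
  x=-3.573: |R|=1.07452 >1
So |R|<1 on (-3.5000, 0).

z∈(-3.5000,0).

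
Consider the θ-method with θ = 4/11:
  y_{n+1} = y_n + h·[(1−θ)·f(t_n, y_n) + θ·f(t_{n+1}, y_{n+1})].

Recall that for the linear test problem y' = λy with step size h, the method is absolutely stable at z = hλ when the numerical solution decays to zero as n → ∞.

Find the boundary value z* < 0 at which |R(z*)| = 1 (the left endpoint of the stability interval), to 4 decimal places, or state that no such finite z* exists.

On y'=λy, z=hλ:
  y_{n+1} = y_n + z·[7/11·y_n + 4/11·y_{n+1}] ⇒ (1 − 4/11z)y_{n+1} = (1 + 7/11z)y_n
  Hence R(z) = (1 + 7/11z)/(1 − 4/11z).

Boundary: |R(x)|=1, x<0.
x=-0.82: |R|=0.3683
R=−1: 1+7/11x = −1+4/11x ⇒ -3/11x=2 ⇒ x=2/(-3/11)=-7.3333
Confirm numerically:
  x=-7.144: |R|=0.98565 <1
  x=-5.067: |R|=0.78256 <1
  x=-4.111: |R|=0.64776 <1
  x=-3.687: |R|=0.57515 <1
  x=-7.536: |R|=1.01478 >1
  x=-7.468: |R|=1.00988 >1
Interval (-7.3333, 0).

z* = -7.3333.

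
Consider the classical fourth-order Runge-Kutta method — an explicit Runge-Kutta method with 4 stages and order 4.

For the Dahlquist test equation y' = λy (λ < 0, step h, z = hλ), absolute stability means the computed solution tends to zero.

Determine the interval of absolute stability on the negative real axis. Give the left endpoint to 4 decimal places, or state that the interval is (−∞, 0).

z∈(-2.7853,0).

On y'=λy, z=hλ:
  order 4, 4-stage ⇒ R(z)=1+z+z^2/2+z^3/6+z^4/24
  (e.g. R(-0.4)=0.67040, |R|=0.67040)

Solve |R(x)|<1 on ℝ⁻.
x=-0.4: |R|=0.6704
|R(-2.33)|=0.5043 |R(-1.7)|=0.2742 |R(-1.09)|=0.3470
Bisect:
  x_lo=-3.3319 |R|=2.1891  x_hi=-0.2262 |R|=0.7976
  mid=-1.77902 |R|=0.28239 →hi
  mid=-2.55545 |R|=0.70527 →hi
  mid=-2.94366 |R|=1.26622 →lo
  mid=-2.74955 |R|=0.94744 →hi
  mid=-2.84661 |R|=1.09644 →lo
  mid=-2.79808 |R|=1.01945 →lo
  mid=-2.77382 |R|=0.98283 →hi
  ...
  [-2.78538,-2.78519] ⇒ x*=-2.7853
So |R|<1 on (-2.7853, 0).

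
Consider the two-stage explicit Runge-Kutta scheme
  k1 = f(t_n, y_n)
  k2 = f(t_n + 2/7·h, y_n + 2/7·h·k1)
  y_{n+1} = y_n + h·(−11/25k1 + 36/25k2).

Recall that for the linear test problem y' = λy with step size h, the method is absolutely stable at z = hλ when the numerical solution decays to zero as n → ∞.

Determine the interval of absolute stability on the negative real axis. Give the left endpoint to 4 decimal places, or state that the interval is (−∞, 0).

z∈(-2.4306,0).

Set f=λy, z=hλ:
  k1=λy_n ⇒ h·k1=z·y_n;  k2=λ(1+2/7z)y_n ⇒ h·k2=z(1+2/7z)y_n
  y_{n+1}/y_n = 1 − 11/25z + 36/25z(1+2/7z) = 1 + z + 72/175z²
  ⇒ R(z) = 1 + z + 72/175z².

Need |R(x)|<1, x<0.
x=-0.43: |R|=0.6461
R=1: x+72/175x²=0 ⇒ x=−175/72=-2.4306; min R=1−1/(4·72/175)=0.3924>−1
Confirm numerically:
  x=-2.120: |R|=0.72912 <1
  x=-1.357: |R|=0.40062 <1
  x=-1.081: |R|=0.39978 <1
  x=-2.887: |R|=1.54216 >1
  x=-2.524: |R|=1.09704 >1
Interval (-2.4306, 0).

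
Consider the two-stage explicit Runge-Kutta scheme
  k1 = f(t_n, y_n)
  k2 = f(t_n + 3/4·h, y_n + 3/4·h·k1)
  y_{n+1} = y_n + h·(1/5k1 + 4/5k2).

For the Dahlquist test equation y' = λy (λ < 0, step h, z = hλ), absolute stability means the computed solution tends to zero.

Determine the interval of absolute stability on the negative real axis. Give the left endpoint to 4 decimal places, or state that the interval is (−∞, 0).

Set f=λy, z=hλ:
  k1=λy_n ⇒ h·k1=z·y_n;  k2=λ(1+3/4z)y_n ⇒ h·k2=z(1+3/4z)y_n
  y_{n+1}/y_n = 1 + 1/5z + 4/5z(1+3/4z) = 1 + z + 3/5z²
  ⇒ R(z) = 1 + z + 3/5z².

Solve |R(x)|<1 on ℝ⁻.
x=-1.47: |R|=0.8265
R=1: x+3/5x²=0 ⇒ x=−5/3=-1.6667; min R=1−1/(4·3/5)=0.5833>−1
Confirm numerically:
  x=-1.549: |R|=0.89064 <1
  x=-1.160: |R|=0.64736 <1
  x=-1.103: |R|=0.62697 <1
  x=-0.670: |R|=0.59934 <1
  x=-2.155: |R|=1.63141 >1
  x=-1.821: |R|=1.16862 >1
  x=-1.782: |R|=1.12331 >1
Interval (-1.6667, 0).

(-1.6667, 0).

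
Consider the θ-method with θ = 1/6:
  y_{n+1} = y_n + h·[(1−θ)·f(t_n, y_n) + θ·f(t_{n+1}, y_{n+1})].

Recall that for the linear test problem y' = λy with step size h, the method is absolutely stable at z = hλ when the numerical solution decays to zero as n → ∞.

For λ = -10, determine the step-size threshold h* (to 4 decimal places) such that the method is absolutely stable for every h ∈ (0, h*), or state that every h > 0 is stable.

(-3.0000,0); λ=-10 ⇒ h* = (3)/10 = 0.3000.

Test eqn y'=λy, z=hλ:
  y_{n+1} = y_n + z·[5/6·y_n + 1/6·y_{n+1}] ⇒ (1 − 1/6z)y_{n+1} = (1 + 5/6z)y_n
  Hence R(z) = (1 + 5/6z)/(1 − 1/6z).

Need |R(x)|<1, x<0.
x=-1.24: |R|=0.0276
R=−1: 1+5/6x = −1+1/6x ⇒ -2/3x=2 ⇒ x=2/(-2/3)=-3.0000
Confirm numerically:
  x=-2.424: |R|=0.72650 <1
  x=-2.101: |R|=0.55610 <1
  x=-1.287: |R|=0.05970 <1
  x=-3.456: |R|=1.19289 >1
  x=-3.314: |R|=1.13485 >1
  x=-3.248: |R|=1.10727 >1
Stable set (-3.0000, 0).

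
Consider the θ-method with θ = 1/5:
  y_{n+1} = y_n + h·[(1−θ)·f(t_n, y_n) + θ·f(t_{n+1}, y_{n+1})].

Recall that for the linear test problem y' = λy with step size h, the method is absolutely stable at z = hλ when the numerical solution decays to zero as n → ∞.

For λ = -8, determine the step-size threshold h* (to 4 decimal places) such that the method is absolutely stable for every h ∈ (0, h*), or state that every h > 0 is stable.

(-3.3333,0); λ=-8 ⇒ h* = (10/3)/8 = 0.4167.

On y'=λy, z=hλ:
  y_{n+1} = y_n + z·[4/5·y_n + 1/5·y_{n+1}] ⇒ (1 − 1/5z)y_{n+1} = (1 + 4/5z)y_n
  Hence R(z) = (1 + 4/5z)/(1 − 1/5z).

Solve |R(x)|<1 on ℝ⁻.
x=-0.45: |R|=0.5872
R=−1: 1+4/5x = −1+1/5x ⇒ -3/5x=2 ⇒ x=2/(-3/5)=-3.3333
Confirm numerically:
  x=-3.259: |R|=0.97300 <1
  x=-2.633: |R|=0.72475 <1
  x=-1.553: |R|=0.18495 <1
  x=-1.495: |R|=0.15089 <1
  x=-3.464: |R|=1.04631 >1
  x=-3.450: |R|=1.04142 >1
Stable set (-3.3333, 0).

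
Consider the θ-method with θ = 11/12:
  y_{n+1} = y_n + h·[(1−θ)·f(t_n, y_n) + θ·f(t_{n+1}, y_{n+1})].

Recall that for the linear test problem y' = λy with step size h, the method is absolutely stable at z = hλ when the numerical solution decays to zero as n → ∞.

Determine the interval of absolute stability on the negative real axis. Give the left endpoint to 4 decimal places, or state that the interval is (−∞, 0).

On y'=λy, z=hλ:
  y_{n+1} = y_n + z·[1/12·y_n + 11/12·y_{n+1}] ⇒ (1 − 11/12z)y_{n+1} = (1 + 1/12z)y_n
  R(z) = (1 + 1/12z)/(1 − 11/12z).

Solve |R(x)|<1 on ℝ⁻.
x=-0.51: |R|=0.6525
x=-2: |R|=0.2941
x=-10: |R|=0.0164
x=-100: |R|=0.0791
θ=11/12≥1/2 ⇒ |1+1/12x|<|1−11/12x| ∀x<0 ⇒ interval (−∞,0).

unbounded; (−∞, 0).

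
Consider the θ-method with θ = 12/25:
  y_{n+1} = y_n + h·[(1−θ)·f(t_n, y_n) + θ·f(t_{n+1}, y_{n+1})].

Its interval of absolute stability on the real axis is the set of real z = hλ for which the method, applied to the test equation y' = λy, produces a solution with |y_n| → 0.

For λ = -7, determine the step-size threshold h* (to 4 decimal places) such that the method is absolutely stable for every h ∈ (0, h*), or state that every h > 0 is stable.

Test eqn y'=λy, z=hλ:
  y_{n+1} = y_n + z·[13/25·y_n + 12/25·y_{n+1}] ⇒ (1 − 12/25z)y_{n+1} = (1 + 13/25z)y_n
  Hence R(z) = (1 + 13/25z)/(1 − 12/25z).

Find x<0 with |R(x)|<1.
x=-1.67: |R|=0.0730
R=−1: 1+13/25x = −1+12/25x ⇒ -1/25x=2 ⇒ x=2/(-1/25)=-50.0000
Confirm numerically:
  x=-41.681: |R|=0.98416 <1
  x=-31.720: |R|=0.95494 <1
  x=-29.644: |R|=0.94653 <1
  x=-20.713: |R|=0.89294 <1
  x=-50.510: |R|=1.00081 >1
  x=-50.046: |R|=1.00007 >1
Interval (-50.0000, 0).

(-50.0000,0); λ=-7 ⇒ h* = (50)/7 = 7.1429.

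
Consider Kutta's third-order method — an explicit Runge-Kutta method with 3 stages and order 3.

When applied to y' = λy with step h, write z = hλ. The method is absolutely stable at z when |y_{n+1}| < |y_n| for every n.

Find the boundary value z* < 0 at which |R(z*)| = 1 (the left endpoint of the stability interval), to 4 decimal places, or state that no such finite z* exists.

z* = -2.5127.

On y'=λy, z=hλ:
  order 3, 3-stage ⇒ R(z)=1+z+z^2/2+z^3/6
  (e.g. R(-0.58)=0.55568, |R|=0.55568)

Solve |R(x)|<1 on ℝ⁻.
x=-0.58: |R|=0.5557
|R(-2.85)|=1.6469 |R(-2.27)|=0.6431 |R(-2.04)|=0.3741
Bisect:
  x_lo=-3.1753 |R|=2.4698  x_hi=-0.2268 |R|=0.7970
  mid=-1.70104 |R|=0.07461 →hi
  mid=-2.43816 |R|=0.88150 →hi
  mid=-2.80671 |R|=1.55294 →lo
  mid=-2.62243 |R|=1.18967 →lo
  mid=-2.53029 |R|=1.02909 →lo
  mid=-2.48423 |R|=0.95372 →hi
  mid=-2.50726 |R|=0.99100 →hi
  mid=-2.51878 |R|=1.00995 →lo
  mid=-2.51302 |R|=1.00045 →lo
  mid=-2.51014 |R|=0.99572 →hi
  ...
  [-2.51284,-2.51266] ⇒ x*=-2.5127
Stable set (-2.5127, 0).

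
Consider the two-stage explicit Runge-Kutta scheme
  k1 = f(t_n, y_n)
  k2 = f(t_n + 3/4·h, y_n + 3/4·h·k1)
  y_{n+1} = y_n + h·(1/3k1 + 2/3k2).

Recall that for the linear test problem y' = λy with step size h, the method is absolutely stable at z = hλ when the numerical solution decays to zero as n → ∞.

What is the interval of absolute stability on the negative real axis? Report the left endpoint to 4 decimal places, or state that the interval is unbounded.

z∈(-2.0000,0).

Test eqn y'=λy, z=hλ:
  k1=λy_n ⇒ h·k1=z·y_n;  k2=λ(1+3/4z)y_n ⇒ h·k2=z(1+3/4z)y_n
  y_{n+1}/y_n = 1 + 1/3z + 2/3z(1+3/4z) = 1 + z + 1/2z²
  R(z) = 1 + z + 1/2z².

Find x<0 with |R(x)|<1.
x=-0.62: |R|=0.5722
R=1: x+1/2x²=0 ⇒ x=−2=-2.0000; min R=1−1/(4·1/2)=0.5000>−1
Confirm numerically:
  x=-1.806: |R|=0.82482 <1
  x=-1.586: |R|=0.67170 <1
  x=-1.477: |R|=0.61376 <1
  x=-2.388: |R|=1.46327 >1
  x=-2.279: |R|=1.31792 >1
So |R|<1 on (-2.0000, 0).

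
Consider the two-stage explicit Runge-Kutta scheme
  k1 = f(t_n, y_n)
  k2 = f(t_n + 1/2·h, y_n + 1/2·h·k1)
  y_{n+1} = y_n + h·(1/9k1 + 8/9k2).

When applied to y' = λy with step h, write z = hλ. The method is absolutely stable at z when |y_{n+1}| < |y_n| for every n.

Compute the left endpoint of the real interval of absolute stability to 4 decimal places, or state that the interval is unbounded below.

left endpoint -2.2500.

With y'=λy (z=hλ):
  k1=λy_n ⇒ h·k1=z·y_n;  k2=λ(1+1/2z)y_n ⇒ h·k2=z(1+1/2z)y_n
  y_{n+1}/y_n = 1 + 1/9z + 8/9z(1+1/2z) = 1 + z + 4/9z²
  Hence R(z) = 1 + z + 4/9z².

Find x<0 with |R(x)|<1.
x=-0.54: |R|=0.5896
R=1: x+4/9x²=0 ⇒ x=−9/4=-2.2500; min R=1−1/(4·4/9)=0.4375>−1
Confirm numerically:
  x=-1.915: |R|=0.71488 <1
  x=-1.452: |R|=0.48502 <1
  x=-1.373: |R|=0.46484 <1
  x=-2.646: |R|=1.46570 >1
  x=-2.312: |R|=1.06371 >1
So |R|<1 on (-2.2500, 0).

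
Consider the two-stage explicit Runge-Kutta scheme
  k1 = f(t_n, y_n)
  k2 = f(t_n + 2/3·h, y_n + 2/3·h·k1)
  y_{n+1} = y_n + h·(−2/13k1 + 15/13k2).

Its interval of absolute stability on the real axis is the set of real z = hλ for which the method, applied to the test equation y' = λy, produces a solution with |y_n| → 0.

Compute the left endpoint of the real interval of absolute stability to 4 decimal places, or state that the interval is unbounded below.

Set f=λy, z=hλ:
  k1=λy_n ⇒ h·k1=z·y_n;  k2=λ(1+2/3z)y_n ⇒ h·k2=z(1+2/3z)y_n
  y_{n+1}/y_n = 1 − 2/13z + 15/13z(1+2/3z) = 1 + z + 10/13z²
  ⇒ R(z) = 1 + z + 10/13z².

Solve |R(x)|<1 on ℝ⁻.
x=-0.95: |R|=0.7442
R=1: x+10/13x²=0 ⇒ x=−13/10=-1.3000; min R=1−1/(4·10/13)=0.6750>−1
Confirm numerically:
  x=-1.272: |R|=0.97260 <1
  x=-0.651: |R|=0.67500 <1
  x=-0.606: |R|=0.67649 <1
  x=-0.559: |R|=0.68137 <1
  x=-1.740: |R|=1.58892 >1
  x=-1.482: |R|=1.20748 >1
  x=-1.443: |R|=1.15873 >1
Interval (-1.3000, 0).

z* = -1.3000.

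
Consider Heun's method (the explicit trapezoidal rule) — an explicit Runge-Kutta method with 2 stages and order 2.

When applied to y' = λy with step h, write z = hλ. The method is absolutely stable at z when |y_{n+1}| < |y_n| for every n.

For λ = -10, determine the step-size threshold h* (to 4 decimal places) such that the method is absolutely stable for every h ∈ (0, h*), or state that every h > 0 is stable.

(-2.0000,0); λ=-10 ⇒ h* = 0.2000.

Set f=λy, z=hλ:
  order 2, 2-stage ⇒ R(z)=1+z+z^2/2
  (e.g. R(-1.39)=0.57605, |R|=0.57605)

Solve |R(x)|<1 on ℝ⁻.
x=-1.39: |R|=0.5760
|R(-2.3)|=1.3450 |R(-1.51)|=0.6300 |R(-0.83)|=0.5145
Bisect:
  x_lo=-2.3061 |R|=1.3530  x_hi=-0.2314 |R|=0.7954
  mid=-1.26876 |R|=0.53612 →hi
  mid=-1.78743 |R|=0.81003 →hi
  mid=-2.04677 |R|=1.04787 →lo
  mid=-1.91710 |R|=0.92054 →hi
  mid=-1.98194 |R|=0.98210 →hi
  mid=-2.01435 |R|=1.01446 →lo
  mid=-1.99815 |R|=0.99815 →hi
  ...
  [-2.00005,-1.99992] ⇒ x*=-2.0000
Interval (-2.0000, 0).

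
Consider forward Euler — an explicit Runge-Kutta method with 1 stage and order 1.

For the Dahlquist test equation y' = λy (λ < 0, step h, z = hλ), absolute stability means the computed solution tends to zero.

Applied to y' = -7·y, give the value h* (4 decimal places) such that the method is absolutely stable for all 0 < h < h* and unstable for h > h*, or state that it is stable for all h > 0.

On y'=λy, z=hλ:
  order 1, 1-stage ⇒ R(z)=1+z
  (e.g. R(-1.25)=-0.25000, |R|=0.25000)

Find x<0 with |R(x)|<1.
x=-1.25: |R|=0.2500
|R(-2.03)|=1.0300
Bisect:
  x_lo=-2.3342 |R|=1.3342  x_hi=-0.1362 |R|=0.8638
  mid=-1.23521 |R|=0.23521 →hi
  mid=-1.78470 |R|=0.78470 →hi
  mid=-2.05944 |R|=1.05944 →lo
  mid=-1.92207 |R|=0.92207 →hi
  mid=-1.99076 |R|=0.99076 →hi
  mid=-2.02510 |R|=1.02510 →lo
  mid=-2.00793 |R|=1.00793 →lo
  mid=-1.99934 |R|=0.99934 →hi
  ...
  [-2.00001,-1.99988] ⇒ x*=-2.0000
So |R|<1 on (-2.0000, 0).

(-2.0000,0); λ=-7 ⇒ h* = 0.2857.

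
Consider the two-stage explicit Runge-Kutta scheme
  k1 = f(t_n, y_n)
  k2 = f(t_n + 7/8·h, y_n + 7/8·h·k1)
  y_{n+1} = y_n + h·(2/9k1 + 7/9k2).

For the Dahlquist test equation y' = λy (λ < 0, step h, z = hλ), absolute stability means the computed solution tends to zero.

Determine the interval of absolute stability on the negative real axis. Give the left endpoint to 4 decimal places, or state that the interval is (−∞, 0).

z∈(-1.4694,0).

Test eqn y'=λy, z=hλ:
  k1=λy_n ⇒ h·k1=z·y_n;  k2=λ(1+7/8z)y_n ⇒ h·k2=z(1+7/8z)y_n
  y_{n+1}/y_n = 1 + 2/9z + 7/9z(1+7/8z) = 1 + z + 49/72z²
  ⇒ R(z) = 1 + z + 49/72z².

Find x<0 with |R(x)|<1.
x=-0.47: |R|=0.6803
R=1: x+49/72x²=0 ⇒ x=−72/49=-1.4694; min R=1−1/(4·49/72)=0.6327>−1
Confirm numerically:
  x=-1.201: |R|=0.78063 <1
  x=-1.193: |R|=0.77560 <1
  x=-0.750: |R|=0.63281 <1
  x=-1.995: |R|=1.71363 >1
  x=-1.918: |R|=1.58558 >1
  x=-1.604: |R|=1.14694 >1
Stable set (-1.4694, 0).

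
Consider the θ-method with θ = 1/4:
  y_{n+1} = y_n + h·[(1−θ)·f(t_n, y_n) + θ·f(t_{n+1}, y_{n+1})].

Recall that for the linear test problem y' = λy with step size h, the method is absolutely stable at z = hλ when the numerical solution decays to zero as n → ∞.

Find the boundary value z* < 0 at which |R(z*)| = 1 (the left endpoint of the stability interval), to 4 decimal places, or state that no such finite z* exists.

On y'=λy, z=hλ:
  y_{n+1} = y_n + z·[3/4·y_n + 1/4·y_{n+1}] ⇒ (1 − 1/4z)y_{n+1} = (1 + 3/4z)y_n
  ⇒ R(z) = (1 + 3/4z)/(1 − 1/4z).

Find x<0 with |R(x)|<1.
x=-1.47: |R|=0.0750
R=−1: 1+3/4x = −1+1/4x ⇒ -1/2x=2 ⇒ x=2/(-1/2)=-4.0000
Confirm numerically:
  x=-3.728: |R|=0.92961 <1
  x=-3.464: |R|=0.85638 <1
  x=-2.940: |R|=0.69452 <1
  x=-2.058: |R|=0.35886 <1
  x=-4.238: |R|=1.05778 >1
  x=-4.045: |R|=1.01119 >1
So |R|<1 on (-4.0000, 0).

left endpoint -4.0000.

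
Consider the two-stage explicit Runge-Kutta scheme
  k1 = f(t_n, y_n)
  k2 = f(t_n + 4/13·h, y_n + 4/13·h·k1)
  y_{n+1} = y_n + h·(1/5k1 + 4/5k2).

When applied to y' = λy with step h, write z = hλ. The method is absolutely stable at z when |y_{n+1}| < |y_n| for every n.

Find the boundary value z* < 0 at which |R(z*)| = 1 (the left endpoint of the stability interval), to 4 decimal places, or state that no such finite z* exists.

Test eqn y'=λy, z=hλ:
  k1=λy_n ⇒ h·k1=z·y_n;  k2=λ(1+4/13z)y_n ⇒ h·k2=z(1+4/13z)y_n
  y_{n+1}/y_n = 1 + 1/5z + 4/5z(1+4/13z) = 1 + z + 16/65z²
  ⇒ R(z) = 1 + z + 16/65z².

Solve |R(x)|<1 on ℝ⁻.
x=-0.92: |R|=0.2883
R=1: x+16/65x²=0 ⇒ x=−65/16=-4.0625; min R=1−1/(4·16/65)=-0.0156>−1
Confirm numerically:
  x=-3.888: |R|=0.83300 <1
  x=-2.881: |R|=0.16212 <1
  x=-2.810: |R|=0.13366 <1
  x=-2.541: |R|=0.04834 <1
  x=-4.588: |R|=1.59348 >1
  x=-4.516: |R|=1.50412 >1
So |R|<1 on (-4.0625, 0).

left endpoint -4.0625.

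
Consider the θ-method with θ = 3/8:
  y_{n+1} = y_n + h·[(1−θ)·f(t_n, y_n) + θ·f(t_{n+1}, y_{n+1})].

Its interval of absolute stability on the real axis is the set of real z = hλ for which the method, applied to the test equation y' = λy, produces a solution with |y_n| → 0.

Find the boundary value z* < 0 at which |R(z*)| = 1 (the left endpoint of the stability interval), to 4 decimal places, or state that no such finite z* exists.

z* = -8.0000.

Test eqn y'=λy, z=hλ:
  y_{n+1} = y_n + z·[5/8·y_n + 3/8·y_{n+1}] ⇒ (1 − 3/8z)y_{n+1} = (1 + 5/8z)y_n
  ⇒ R(z) = (1 + 5/8z)/(1 − 3/8z).

Solve |R(x)|<1 on ℝ⁻.
x=-1.32: |R|=0.1171
R=−1: 1+5/8x = −1+3/8x ⇒ -1/4x=2 ⇒ x=2/(-1/4)=-8.0000
Confirm numerically:
  x=-6.400: |R|=0.88235 <1
  x=-6.190: |R|=0.86376 <1
  x=-5.109: |R|=0.75213 <1
  x=-3.642: |R|=0.53947 <1
  x=-8.393: |R|=1.02369 >1
  x=-8.203: |R|=1.01245 >1
  x=-8.188: |R|=1.01155 >1
So |R|<1 on (-8.0000, 0).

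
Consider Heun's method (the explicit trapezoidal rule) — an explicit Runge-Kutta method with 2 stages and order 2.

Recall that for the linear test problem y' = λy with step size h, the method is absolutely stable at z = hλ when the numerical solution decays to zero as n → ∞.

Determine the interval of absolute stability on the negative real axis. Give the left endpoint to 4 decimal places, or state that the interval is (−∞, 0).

With y'=λy (z=hλ):
  order 2, 2-stage ⇒ R(z)=1+z+z^2/2
  (e.g. R(-1.21)=0.52205, |R|=0.52205)

Solve |R(x)|<1 on ℝ⁻.
x=-1.21: |R|=0.5221
|R(-1.75)|=0.7812 |R(-1.03)|=0.5005 |R(-0.57)|=0.5924
Bisect:
  x_lo=-2.8596 |R|=2.2291  x_hi=-0.1260 |R|=0.8819
  mid=-1.49283 |R|=0.62144 →hi
  mid=-2.17623 |R|=1.19175 →lo
  mid=-1.83453 |R|=0.84822 →hi
  mid=-2.00538 |R|=1.00539 →lo
  mid=-1.91995 |R|=0.92316 →hi
  mid=-1.96267 |R|=0.96336 →hi
  mid=-1.98402 |R|=0.98415 →hi
  mid=-1.99470 |R|=0.99471 →hi
  ...
  [-2.00004,-1.99987] ⇒ x*=-2.0000
Stable set (-2.0000, 0).

(-2.0000, 0).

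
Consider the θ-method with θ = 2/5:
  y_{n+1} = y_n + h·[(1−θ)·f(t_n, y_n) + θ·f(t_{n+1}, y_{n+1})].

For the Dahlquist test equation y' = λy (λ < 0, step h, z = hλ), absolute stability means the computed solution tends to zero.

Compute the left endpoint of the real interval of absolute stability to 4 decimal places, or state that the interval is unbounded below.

z* = -10.0000.

Set f=λy, z=hλ:
  y_{n+1} = y_n + z·[3/5·y_n + 2/5·y_{n+1}] ⇒ (1 − 2/5z)y_{n+1} = (1 + 3/5z)y_n
  ⇒ R(z) = (1 + 3/5z)/(1 − 2/5z).

Solve |R(x)|<1 on ℝ⁻.
x=-0.55: |R|=0.5492
R=−1: 1+3/5x = −1+2/5x ⇒ -1/5x=2 ⇒ x=2/(-1/5)=-10.0000
Confirm numerically:
  x=-9.124: |R|=0.96232 <1
  x=-8.576: |R|=0.93572 <1
  x=-7.835: |R|=0.89526 <1
  x=-4.545: |R|=0.61285 <1
  x=-10.136: |R|=1.00538 >1
  x=-10.109: |R|=1.00432 >1
  x=-10.023: |R|=1.00092 >1
So |R|<1 on (-10.0000, 0).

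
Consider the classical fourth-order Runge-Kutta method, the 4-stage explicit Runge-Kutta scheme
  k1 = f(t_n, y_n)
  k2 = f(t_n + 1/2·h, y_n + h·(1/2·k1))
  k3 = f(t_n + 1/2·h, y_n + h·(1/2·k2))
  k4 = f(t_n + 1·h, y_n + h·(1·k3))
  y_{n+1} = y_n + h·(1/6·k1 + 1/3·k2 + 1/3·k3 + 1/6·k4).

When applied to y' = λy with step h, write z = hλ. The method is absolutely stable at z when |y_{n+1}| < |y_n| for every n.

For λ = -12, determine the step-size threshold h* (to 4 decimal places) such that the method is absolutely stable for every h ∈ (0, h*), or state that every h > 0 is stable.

Test eqn y'=λy, z=hλ:
  order 4, 4-stage ⇒ R(z)=1+z+z^2/2+z^3/6+z^4/24
  (e.g. R(-1.4)=0.28273, |R|=0.28273)

Find x<0 with |R(x)|<1.
x=-1.4: |R|=0.2827
|R(-1.56)|=0.2708 |R(-1.24)|=0.3095 |R(-0.73)|=0.4834
Bisect:
  x_lo=-3.3715 |R|=2.3083  x_hi=-0.3832 |R|=0.6817
  mid=-1.87736 |R|=0.29968 →hi
  mid=-2.62442 |R|=0.78334 →hi
  mid=-2.99795 |R|=1.37091 →lo
  mid=-2.81119 |R|=1.03974 →lo
  mid=-2.71780 |R|=0.90292 →hi
  mid=-2.76449 |R|=0.96909 →hi
  mid=-2.78784 |R|=1.00385 →lo
  mid=-2.77617 |R|=0.98633 →hi
  ...
  [-2.78547,-2.78529] ⇒ x*=-2.7853
Interval (-2.7853, 0).

(-2.7853,0); λ=-12 ⇒ h* = 0.2321.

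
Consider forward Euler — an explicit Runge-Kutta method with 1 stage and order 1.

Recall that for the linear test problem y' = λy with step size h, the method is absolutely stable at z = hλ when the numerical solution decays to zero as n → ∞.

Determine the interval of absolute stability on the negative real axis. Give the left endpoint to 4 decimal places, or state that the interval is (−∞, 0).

Set f=λy, z=hλ:
  order 1, 1-stage ⇒ R(z)=1+z
  (e.g. R(-1.5)=-0.50000, |R|=0.50000)

Find x<0 with |R(x)|<1.
x=-1.5: |R|=0.5000
|R(-2.21)|=1.2100 |R(-1.84)|=0.8400 |R(-0.98)|=0.0200
Bisect:
  x_lo=-2.4272 |R|=1.4272  x_hi=-0.3314 |R|=0.6686
  mid=-1.37929 |R|=0.37929 →hi
  mid=-1.90324 |R|=0.90324 →hi
  mid=-2.16521 |R|=1.16521 →lo
  mid=-2.03423 |R|=1.03423 →lo
  mid=-1.96873 |R|=0.96873 →hi
  mid=-2.00148 |R|=1.00148 →lo
  mid=-1.98511 |R|=0.98511 →hi
  mid=-1.99329 |R|=0.99329 →hi
  mid=-1.99739 |R|=0.99739 →hi
  mid=-1.99943 |R|=0.99943 →hi
  ...
  [-2.00007,-1.99995] ⇒ x*=-2.0000
Interval (-2.0000, 0).

(-2.0000, 0).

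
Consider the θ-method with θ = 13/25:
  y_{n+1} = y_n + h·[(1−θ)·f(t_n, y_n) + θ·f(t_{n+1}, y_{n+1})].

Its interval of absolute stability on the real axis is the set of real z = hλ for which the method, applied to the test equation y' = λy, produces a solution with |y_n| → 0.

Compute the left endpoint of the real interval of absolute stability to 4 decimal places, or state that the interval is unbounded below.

unbounded; (−∞, 0).

On y'=λy, z=hλ:
  y_{n+1} = y_n + z·[12/25·y_n + 13/25·y_{n+1}] ⇒ (1 − 13/25z)y_{n+1} = (1 + 12/25z)y_n
  R(z) = (1 + 12/25z)/(1 − 13/25z).

Solve |R(x)|<1 on ℝ⁻.
x=-1.69: |R|=0.1005
x=-2: |R|=0.0196
x=-10: |R|=0.6129
x=-100: |R|=0.8868
θ=13/25≥1/2 ⇒ |1+12/25x|<|1−13/25x| ∀x<0 ⇒ interval (−∞,0).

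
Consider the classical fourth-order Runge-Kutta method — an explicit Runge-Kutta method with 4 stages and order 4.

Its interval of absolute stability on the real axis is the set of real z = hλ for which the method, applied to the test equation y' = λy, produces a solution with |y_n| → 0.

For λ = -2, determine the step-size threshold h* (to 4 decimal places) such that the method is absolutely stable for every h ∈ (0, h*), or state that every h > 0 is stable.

(-2.7853,0); λ=-2 ⇒ h* = 1.3926.

With y'=λy (z=hλ):
  order 4, 4-stage ⇒ R(z)=1+z+z^2/2+z^3/6+z^4/24
  (e.g. R(-1.46)=0.27643, |R|=0.27643)

Boundary: |R(x)|=1, x<0.
x=-1.46: |R|=0.2764
|R(-2.24)|=0.4446 |R(-1.74)|=0.2777 |R(-1.38)|=0.2853
Bisect:
  x_lo=-3.1128 |R|=1.6170  x_hi=-0.1576 |R|=0.8542
  mid=-1.63523 |R|=0.27092 →hi
  mid=-2.37403 |R|=0.53749 →hi
  mid=-2.74342 |R|=0.93869 →hi
  mid=-2.92812 |R|=1.23758 →lo
  mid=-2.83577 |R|=1.07882 →lo
  mid=-2.78960 |R|=1.00651 →lo
  mid=-2.76651 |R|=0.97205 →hi
  ...
  [-2.78545,-2.78527] ⇒ x*=-2.7853
So |R|<1 on (-2.7853, 0).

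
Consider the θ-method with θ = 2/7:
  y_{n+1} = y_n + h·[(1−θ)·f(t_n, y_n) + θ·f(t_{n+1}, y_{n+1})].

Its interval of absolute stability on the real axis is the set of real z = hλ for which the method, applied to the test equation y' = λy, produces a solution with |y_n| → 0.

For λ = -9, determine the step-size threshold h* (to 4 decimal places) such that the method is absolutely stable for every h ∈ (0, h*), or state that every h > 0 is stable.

(-4.6667,0); λ=-9 ⇒ h* = (14/3)/9 = 0.5185.

On y'=λy, z=hλ:
  y_{n+1} = y_n + z·[5/7·y_n + 2/7·y_{n+1}] ⇒ (1 − 2/7z)y_{n+1} = (1 + 5/7z)y_n
  Hence R(z) = (1 + 5/7z)/(1 − 2/7z).

Find x<0 with |R(x)|<1.
x=-1.01: |R|=0.2162
R=−1: 1+5/7x = −1+2/7x ⇒ -3/7x=2 ⇒ x=2/(-3/7)=-4.6667
Confirm numerically:
  x=-4.538: |R|=0.97599 <1
  x=-4.507: |R|=0.97009 <1
  x=-3.727: |R|=0.80497 <1
  x=-5.121: |R|=1.07905 >1
  x=-4.730: |R|=1.01154 >1
Stable set (-4.6667, 0).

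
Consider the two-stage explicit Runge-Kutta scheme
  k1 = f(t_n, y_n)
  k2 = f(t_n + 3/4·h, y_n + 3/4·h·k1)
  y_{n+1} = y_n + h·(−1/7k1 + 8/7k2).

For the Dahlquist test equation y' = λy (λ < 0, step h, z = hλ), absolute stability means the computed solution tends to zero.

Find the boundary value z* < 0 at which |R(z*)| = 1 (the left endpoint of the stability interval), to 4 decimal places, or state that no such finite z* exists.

z* = -1.1667.

On y'=λy, z=hλ:
  k1=λy_n ⇒ h·k1=z·y_n;  k2=λ(1+3/4z)y_n ⇒ h·k2=z(1+3/4z)y_n
  y_{n+1}/y_n = 1 − 1/7z + 8/7z(1+3/4z) = 1 + z + 6/7z²
  so R(z) = 1 + z + 6/7z².

Need |R(x)|<1, x<0.
x=-0.84: |R|=0.7648
R=1: x+6/7x²=0 ⇒ x=−7/6=-1.1667; min R=1−1/(4·6/7)=0.7083>−1
Confirm numerically:
  x=-1.093: |R|=0.93098 <1
  x=-1.011: |R|=0.86510 <1
  x=-0.679: |R|=0.71618 <1
  x=-0.524: |R|=0.71135 <1
  x=-1.749: |R|=1.87300 >1
  x=-1.712: |R|=1.80024 >1
  x=-1.627: |R|=1.64197 >1
So |R|<1 on (-1.1667, 0).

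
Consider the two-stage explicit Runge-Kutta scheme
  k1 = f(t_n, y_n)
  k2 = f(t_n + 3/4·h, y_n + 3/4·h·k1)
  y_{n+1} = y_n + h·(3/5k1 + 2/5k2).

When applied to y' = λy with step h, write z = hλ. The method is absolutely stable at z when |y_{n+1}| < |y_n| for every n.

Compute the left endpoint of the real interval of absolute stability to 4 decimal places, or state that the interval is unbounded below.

On y'=λy, z=hλ:
  k1=λy_n ⇒ h·k1=z·y_n;  k2=λ(1+3/4z)y_n ⇒ h·k2=z(1+3/4z)y_n
  y_{n+1}/y_n = 1 + 3/5z + 2/5z(1+3/4z) = 1 + z + 3/10z²
  R(z) = 1 + z + 3/10z².

Solve |R(x)|<1 on ℝ⁻.
x=-1.54: |R|=0.1715
R=1: x+3/10x²=0 ⇒ x=−10/3=-3.3333; min R=1−1/(4·3/10)=0.1667>−1
Confirm numerically:
  x=-3.091: |R|=0.77528 <1
  x=-2.655: |R|=0.45971 <1
  x=-1.986: |R|=0.19726 <1
  x=-3.580: |R|=1.26492 >1
  x=-3.565: |R|=1.24777 >1
  x=-3.406: |R|=1.07425 >1
Stable set (-3.3333, 0).

z* = -3.3333.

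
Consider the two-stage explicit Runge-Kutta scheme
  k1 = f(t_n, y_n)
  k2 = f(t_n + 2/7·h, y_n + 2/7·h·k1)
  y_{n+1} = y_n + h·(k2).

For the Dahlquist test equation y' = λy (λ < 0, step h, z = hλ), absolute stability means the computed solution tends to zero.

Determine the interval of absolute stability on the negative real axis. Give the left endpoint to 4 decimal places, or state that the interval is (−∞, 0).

With y'=λy (z=hλ):
  k1=λy_n ⇒ h·k1=z·y_n;  k2=λ(1+2/7z)y_n ⇒ h·k2=z(1+2/7z)y_n
  y_{n+1}/y_n = 1 + z(1+2/7z) = 1 + z + 2/7z²
  Hence R(z) = 1 + z + 2/7z².

Boundary: |R(x)|=1, x<0.
x=-1.21: |R|=0.2083
R=1: x+2/7x²=0 ⇒ x=−7/2=-3.5000; min R=1−1/(4·2/7)=0.1250>−1
Confirm numerically:
  x=-3.389: |R|=0.89252 <1
  x=-2.447: |R|=0.26380 <1
  x=-2.128: |R|=0.16582 <1
  x=-3.991: |R|=1.55988 >1
  x=-3.585: |R|=1.08706 >1
So |R|<1 on (-3.5000, 0).

(-3.5000, 0).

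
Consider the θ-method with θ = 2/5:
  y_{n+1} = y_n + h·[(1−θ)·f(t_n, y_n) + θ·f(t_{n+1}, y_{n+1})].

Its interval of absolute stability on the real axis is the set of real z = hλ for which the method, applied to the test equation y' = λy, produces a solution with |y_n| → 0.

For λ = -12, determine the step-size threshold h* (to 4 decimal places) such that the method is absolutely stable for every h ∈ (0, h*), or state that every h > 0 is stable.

(-10.0000,0); λ=-12 ⇒ h* = (10)/12 = 0.8333.

On y'=λy, z=hλ:
  y_{n+1} = y_n + z·[3/5·y_n + 2/5·y_{n+1}] ⇒ (1 − 2/5z)y_{n+1} = (1 + 3/5z)y_n
  R(z) = (1 + 3/5z)/(1 − 2/5z).

Need |R(x)|<1, x<0.
x=-1: |R|=0.2857
R=−1: 1+3/5x = −1+2/5x ⇒ -1/5x=2 ⇒ x=2/(-1/5)=-10.0000
Confirm numerically:
  x=-7.706: |R|=0.88762 <1
  x=-7.430: |R|=0.87059 <1
  x=-5.710: |R|=0.73873 <1
  x=-5.503: |R|=0.71904 <1
  x=-10.413: |R|=1.01599 >1
  x=-10.103: |R|=1.00409 >1
Stable set (-10.0000, 0).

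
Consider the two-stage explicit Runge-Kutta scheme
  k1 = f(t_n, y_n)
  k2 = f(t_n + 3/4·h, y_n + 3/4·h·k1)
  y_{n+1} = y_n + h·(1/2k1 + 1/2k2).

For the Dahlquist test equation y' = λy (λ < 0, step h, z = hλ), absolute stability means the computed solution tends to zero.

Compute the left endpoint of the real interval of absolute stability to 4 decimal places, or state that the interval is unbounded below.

z* = -2.6667.

Set f=λy, z=hλ:
  k1=λy_n ⇒ h·k1=z·y_n;  k2=λ(1+3/4z)y_n ⇒ h·k2=z(1+3/4z)y_n
  y_{n+1}/y_n = 1 + 1/2z + 1/2z(1+3/4z) = 1 + z + 3/8z²
  ⇒ R(z) = 1 + z + 3/8z².

Find x<0 with |R(x)|<1.
x=-1.35: |R|=0.3334
R=1: x+3/8x²=0 ⇒ x=−8/3=-2.6667; min R=1−1/(4·3/8)=0.3333>−1
Confirm numerically:
  x=-2.103: |R|=0.55548 <1
  x=-1.501: |R|=0.34388 <1
  x=-1.091: |R|=0.35536 <1
  x=-1.090: |R|=0.35554 <1
  x=-2.821: |R|=1.16327 >1
  x=-2.781: |R|=1.11924 >1
So |R|<1 on (-2.6667, 0).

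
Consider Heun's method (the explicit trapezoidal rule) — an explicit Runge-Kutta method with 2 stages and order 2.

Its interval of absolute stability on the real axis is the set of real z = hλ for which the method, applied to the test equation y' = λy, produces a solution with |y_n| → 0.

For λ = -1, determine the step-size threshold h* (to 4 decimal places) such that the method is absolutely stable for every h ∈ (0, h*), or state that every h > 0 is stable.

(-2.0000,0); λ=-1 ⇒ h* = 2.0000.

Test eqn y'=λy, z=hλ:
  order 2, 2-stage ⇒ R(z)=1+z+z^2/2
  (e.g. R(-0.36)=0.70480, |R|=0.70480)

Need |R(x)|<1, x<0.
x=-0.36: |R|=0.7048
|R(-2.3)|=1.3450 |R(-2.13)|=1.1384 |R(-1.04)|=0.5008
Bisect:
  x_lo=-2.3844 |R|=1.4583  x_hi=-0.3982 |R|=0.6811
  mid=-1.39130 |R|=0.57656 →hi
  mid=-1.88784 |R|=0.89413 →hi
  mid=-2.13611 |R|=1.14537 →lo
  mid=-2.01197 |R|=1.01205 →lo
  mid=-1.94991 |R|=0.95116 →hi
  mid=-1.98094 |R|=0.98112 →hi
  mid=-1.99646 |R|=0.99646 →hi
  mid=-2.00422 |R|=1.00423 →lo
  mid=-2.00034 |R|=1.00034 →lo
  mid=-1.99840 |R|=0.99840 →hi
  ...
  [-2.00009,-1.99997] ⇒ x*=-2.0000
Interval (-2.0000, 0).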